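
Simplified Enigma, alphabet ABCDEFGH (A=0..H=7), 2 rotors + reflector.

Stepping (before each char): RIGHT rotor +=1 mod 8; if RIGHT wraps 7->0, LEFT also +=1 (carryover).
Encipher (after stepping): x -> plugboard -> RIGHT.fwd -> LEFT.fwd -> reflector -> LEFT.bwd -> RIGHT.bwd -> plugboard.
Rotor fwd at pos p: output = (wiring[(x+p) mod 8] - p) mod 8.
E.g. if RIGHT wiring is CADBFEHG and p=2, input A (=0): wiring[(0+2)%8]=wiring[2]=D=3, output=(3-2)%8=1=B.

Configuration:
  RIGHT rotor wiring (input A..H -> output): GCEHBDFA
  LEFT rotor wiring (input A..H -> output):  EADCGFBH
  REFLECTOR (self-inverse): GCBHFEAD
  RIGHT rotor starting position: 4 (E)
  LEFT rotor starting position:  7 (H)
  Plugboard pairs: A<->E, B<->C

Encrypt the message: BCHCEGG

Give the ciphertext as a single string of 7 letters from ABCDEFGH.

Char 1 ('B'): step: R->5, L=7; B->plug->C->R->D->L->E->refl->F->L'->B->R'->D->plug->D
Char 2 ('C'): step: R->6, L=7; C->plug->B->R->C->L->B->refl->C->L'->H->R'->A->plug->E
Char 3 ('H'): step: R->7, L=7; H->plug->H->R->G->L->G->refl->A->L'->A->R'->E->plug->A
Char 4 ('C'): step: R->0, L->0 (L advanced); C->plug->B->R->C->L->D->refl->H->L'->H->R'->D->plug->D
Char 5 ('E'): step: R->1, L=0; E->plug->A->R->B->L->A->refl->G->L'->E->R'->F->plug->F
Char 6 ('G'): step: R->2, L=0; G->plug->G->R->E->L->G->refl->A->L'->B->R'->D->plug->D
Char 7 ('G'): step: R->3, L=0; G->plug->G->R->H->L->H->refl->D->L'->C->R'->D->plug->D

Answer: DEADFDD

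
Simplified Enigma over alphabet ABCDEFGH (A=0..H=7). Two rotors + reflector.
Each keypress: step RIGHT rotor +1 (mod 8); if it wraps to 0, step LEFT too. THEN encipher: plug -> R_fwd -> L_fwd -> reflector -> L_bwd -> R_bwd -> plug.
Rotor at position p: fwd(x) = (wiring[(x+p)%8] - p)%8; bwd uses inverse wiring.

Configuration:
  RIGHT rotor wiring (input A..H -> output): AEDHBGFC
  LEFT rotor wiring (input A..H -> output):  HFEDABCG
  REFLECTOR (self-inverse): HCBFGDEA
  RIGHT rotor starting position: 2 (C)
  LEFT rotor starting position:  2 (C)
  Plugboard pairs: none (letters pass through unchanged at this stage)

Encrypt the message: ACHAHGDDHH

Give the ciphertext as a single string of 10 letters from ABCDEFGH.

Char 1 ('A'): step: R->3, L=2; A->plug->A->R->E->L->A->refl->H->L'->D->R'->C->plug->C
Char 2 ('C'): step: R->4, L=2; C->plug->C->R->B->L->B->refl->C->L'->A->R'->F->plug->F
Char 3 ('H'): step: R->5, L=2; H->plug->H->R->E->L->A->refl->H->L'->D->R'->D->plug->D
Char 4 ('A'): step: R->6, L=2; A->plug->A->R->H->L->D->refl->F->L'->G->R'->D->plug->D
Char 5 ('H'): step: R->7, L=2; H->plug->H->R->G->L->F->refl->D->L'->H->R'->G->plug->G
Char 6 ('G'): step: R->0, L->3 (L advanced); G->plug->G->R->F->L->E->refl->G->L'->C->R'->H->plug->H
Char 7 ('D'): step: R->1, L=3; D->plug->D->R->A->L->A->refl->H->L'->D->R'->A->plug->A
Char 8 ('D'): step: R->2, L=3; D->plug->D->R->E->L->D->refl->F->L'->B->R'->A->plug->A
Char 9 ('H'): step: R->3, L=3; H->plug->H->R->A->L->A->refl->H->L'->D->R'->C->plug->C
Char 10 ('H'): step: R->4, L=3; H->plug->H->R->D->L->H->refl->A->L'->A->R'->F->plug->F

Answer: CFDDGHAACF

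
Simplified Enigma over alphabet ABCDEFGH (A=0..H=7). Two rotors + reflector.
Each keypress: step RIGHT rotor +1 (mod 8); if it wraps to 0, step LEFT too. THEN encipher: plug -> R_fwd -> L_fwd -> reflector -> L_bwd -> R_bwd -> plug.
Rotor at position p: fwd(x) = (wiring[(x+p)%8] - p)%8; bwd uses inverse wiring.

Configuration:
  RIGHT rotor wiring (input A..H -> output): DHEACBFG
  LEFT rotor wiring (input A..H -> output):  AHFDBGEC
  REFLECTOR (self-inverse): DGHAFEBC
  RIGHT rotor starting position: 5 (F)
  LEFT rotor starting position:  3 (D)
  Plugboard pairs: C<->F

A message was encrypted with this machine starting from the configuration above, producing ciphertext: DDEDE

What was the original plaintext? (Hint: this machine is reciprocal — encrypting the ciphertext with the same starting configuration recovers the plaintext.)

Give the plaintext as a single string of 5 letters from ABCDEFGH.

Answer: HHGFB

Derivation:
Char 1 ('D'): step: R->6, L=3; D->plug->D->R->B->L->G->refl->B->L'->D->R'->H->plug->H
Char 2 ('D'): step: R->7, L=3; D->plug->D->R->F->L->F->refl->E->L'->G->R'->H->plug->H
Char 3 ('E'): step: R->0, L->4 (L advanced); E->plug->E->R->C->L->A->refl->D->L'->F->R'->G->plug->G
Char 4 ('D'): step: R->1, L=4; D->plug->D->R->B->L->C->refl->H->L'->H->R'->C->plug->F
Char 5 ('E'): step: R->2, L=4; E->plug->E->R->D->L->G->refl->B->L'->G->R'->B->plug->B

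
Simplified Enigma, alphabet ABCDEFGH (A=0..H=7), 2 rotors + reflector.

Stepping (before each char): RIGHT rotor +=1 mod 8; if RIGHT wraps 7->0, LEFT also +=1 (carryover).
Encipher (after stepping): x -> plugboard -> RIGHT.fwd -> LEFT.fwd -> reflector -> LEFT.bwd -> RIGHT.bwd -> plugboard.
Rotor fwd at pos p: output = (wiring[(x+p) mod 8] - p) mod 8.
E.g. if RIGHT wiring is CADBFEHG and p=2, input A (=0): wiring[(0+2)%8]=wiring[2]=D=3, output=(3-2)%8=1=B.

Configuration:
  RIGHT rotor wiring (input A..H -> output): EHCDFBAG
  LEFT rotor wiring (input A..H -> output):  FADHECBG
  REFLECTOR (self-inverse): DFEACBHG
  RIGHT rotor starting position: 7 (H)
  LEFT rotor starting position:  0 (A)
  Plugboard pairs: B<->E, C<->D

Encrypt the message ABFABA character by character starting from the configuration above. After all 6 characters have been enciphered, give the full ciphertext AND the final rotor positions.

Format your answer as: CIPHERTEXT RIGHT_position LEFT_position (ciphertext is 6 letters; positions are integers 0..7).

Answer: HDBECG 5 1

Derivation:
Char 1 ('A'): step: R->0, L->1 (L advanced); A->plug->A->R->E->L->B->refl->F->L'->G->R'->H->plug->H
Char 2 ('B'): step: R->1, L=1; B->plug->E->R->A->L->H->refl->G->L'->C->R'->C->plug->D
Char 3 ('F'): step: R->2, L=1; F->plug->F->R->E->L->B->refl->F->L'->G->R'->E->plug->B
Char 4 ('A'): step: R->3, L=1; A->plug->A->R->A->L->H->refl->G->L'->C->R'->B->plug->E
Char 5 ('B'): step: R->4, L=1; B->plug->E->R->A->L->H->refl->G->L'->C->R'->D->plug->C
Char 6 ('A'): step: R->5, L=1; A->plug->A->R->E->L->B->refl->F->L'->G->R'->G->plug->G
Final: ciphertext=HDBECG, RIGHT=5, LEFT=1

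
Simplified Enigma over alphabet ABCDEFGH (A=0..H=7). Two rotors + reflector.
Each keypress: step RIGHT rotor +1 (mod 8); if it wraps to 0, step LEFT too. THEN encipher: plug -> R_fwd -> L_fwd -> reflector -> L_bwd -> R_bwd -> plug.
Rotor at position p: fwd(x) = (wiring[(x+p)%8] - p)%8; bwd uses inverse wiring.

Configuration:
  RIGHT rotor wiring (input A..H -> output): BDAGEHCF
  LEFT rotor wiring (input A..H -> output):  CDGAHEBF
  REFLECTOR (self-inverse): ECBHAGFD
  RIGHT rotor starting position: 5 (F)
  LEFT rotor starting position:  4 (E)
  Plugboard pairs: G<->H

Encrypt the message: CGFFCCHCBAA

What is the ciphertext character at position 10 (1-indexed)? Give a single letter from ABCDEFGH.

Char 1 ('C'): step: R->6, L=4; C->plug->C->R->D->L->B->refl->C->L'->G->R'->G->plug->H
Char 2 ('G'): step: R->7, L=4; G->plug->H->R->D->L->B->refl->C->L'->G->R'->A->plug->A
Char 3 ('F'): step: R->0, L->5 (L advanced); F->plug->F->R->H->L->C->refl->B->L'->F->R'->H->plug->G
Char 4 ('F'): step: R->1, L=5; F->plug->F->R->B->L->E->refl->A->L'->C->R'->A->plug->A
Char 5 ('C'): step: R->2, L=5; C->plug->C->R->C->L->A->refl->E->L'->B->R'->H->plug->G
Char 6 ('C'): step: R->3, L=5; C->plug->C->R->E->L->G->refl->F->L'->D->R'->A->plug->A
Char 7 ('H'): step: R->4, L=5; H->plug->G->R->E->L->G->refl->F->L'->D->R'->B->plug->B
Char 8 ('C'): step: R->5, L=5; C->plug->C->R->A->L->H->refl->D->L'->G->R'->E->plug->E
Char 9 ('B'): step: R->6, L=5; B->plug->B->R->H->L->C->refl->B->L'->F->R'->D->plug->D
Char 10 ('A'): step: R->7, L=5; A->plug->A->R->G->L->D->refl->H->L'->A->R'->G->plug->H

H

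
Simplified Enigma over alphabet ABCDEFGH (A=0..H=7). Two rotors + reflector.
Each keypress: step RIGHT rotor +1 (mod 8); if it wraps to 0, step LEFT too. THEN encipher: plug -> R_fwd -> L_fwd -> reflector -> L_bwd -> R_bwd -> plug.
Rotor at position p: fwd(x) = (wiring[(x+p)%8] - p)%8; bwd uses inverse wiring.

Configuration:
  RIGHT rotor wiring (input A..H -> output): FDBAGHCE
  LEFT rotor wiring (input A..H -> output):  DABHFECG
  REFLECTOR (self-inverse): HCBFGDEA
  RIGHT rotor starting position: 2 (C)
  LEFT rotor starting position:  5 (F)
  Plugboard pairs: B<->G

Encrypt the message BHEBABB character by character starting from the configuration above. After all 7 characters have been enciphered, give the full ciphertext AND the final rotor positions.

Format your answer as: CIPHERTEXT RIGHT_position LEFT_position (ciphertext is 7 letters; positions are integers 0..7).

Char 1 ('B'): step: R->3, L=5; B->plug->G->R->A->L->H->refl->A->L'->H->R'->D->plug->D
Char 2 ('H'): step: R->4, L=5; H->plug->H->R->E->L->D->refl->F->L'->B->R'->E->plug->E
Char 3 ('E'): step: R->5, L=5; E->plug->E->R->G->L->C->refl->B->L'->C->R'->A->plug->A
Char 4 ('B'): step: R->6, L=5; B->plug->G->R->A->L->H->refl->A->L'->H->R'->C->plug->C
Char 5 ('A'): step: R->7, L=5; A->plug->A->R->F->L->E->refl->G->L'->D->R'->H->plug->H
Char 6 ('B'): step: R->0, L->6 (L advanced); B->plug->G->R->C->L->F->refl->D->L'->E->R'->H->plug->H
Char 7 ('B'): step: R->1, L=6; B->plug->G->R->D->L->C->refl->B->L'->F->R'->D->plug->D
Final: ciphertext=DEACHHD, RIGHT=1, LEFT=6

Answer: DEACHHD 1 6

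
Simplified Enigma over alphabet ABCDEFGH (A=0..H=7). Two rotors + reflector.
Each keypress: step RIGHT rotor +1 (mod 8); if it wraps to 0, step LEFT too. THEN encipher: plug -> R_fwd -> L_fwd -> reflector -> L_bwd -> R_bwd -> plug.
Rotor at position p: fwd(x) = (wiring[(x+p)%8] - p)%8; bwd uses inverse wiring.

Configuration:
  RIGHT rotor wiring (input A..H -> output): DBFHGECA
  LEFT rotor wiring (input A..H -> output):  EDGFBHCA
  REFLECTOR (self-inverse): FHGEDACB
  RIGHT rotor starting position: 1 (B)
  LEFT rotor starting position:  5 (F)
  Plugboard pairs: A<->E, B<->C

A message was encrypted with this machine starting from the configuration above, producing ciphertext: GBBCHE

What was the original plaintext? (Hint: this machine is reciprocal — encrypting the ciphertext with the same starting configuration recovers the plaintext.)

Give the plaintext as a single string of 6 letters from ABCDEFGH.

Char 1 ('G'): step: R->2, L=5; G->plug->G->R->B->L->F->refl->A->L'->G->R'->F->plug->F
Char 2 ('B'): step: R->3, L=5; B->plug->C->R->B->L->F->refl->A->L'->G->R'->G->plug->G
Char 3 ('B'): step: R->4, L=5; B->plug->C->R->G->L->A->refl->F->L'->B->R'->G->plug->G
Char 4 ('C'): step: R->5, L=5; C->plug->B->R->F->L->B->refl->H->L'->D->R'->C->plug->B
Char 5 ('H'): step: R->6, L=5; H->plug->H->R->G->L->A->refl->F->L'->B->R'->F->plug->F
Char 6 ('E'): step: R->7, L=5; E->plug->A->R->B->L->F->refl->A->L'->G->R'->D->plug->D

Answer: FGGBFD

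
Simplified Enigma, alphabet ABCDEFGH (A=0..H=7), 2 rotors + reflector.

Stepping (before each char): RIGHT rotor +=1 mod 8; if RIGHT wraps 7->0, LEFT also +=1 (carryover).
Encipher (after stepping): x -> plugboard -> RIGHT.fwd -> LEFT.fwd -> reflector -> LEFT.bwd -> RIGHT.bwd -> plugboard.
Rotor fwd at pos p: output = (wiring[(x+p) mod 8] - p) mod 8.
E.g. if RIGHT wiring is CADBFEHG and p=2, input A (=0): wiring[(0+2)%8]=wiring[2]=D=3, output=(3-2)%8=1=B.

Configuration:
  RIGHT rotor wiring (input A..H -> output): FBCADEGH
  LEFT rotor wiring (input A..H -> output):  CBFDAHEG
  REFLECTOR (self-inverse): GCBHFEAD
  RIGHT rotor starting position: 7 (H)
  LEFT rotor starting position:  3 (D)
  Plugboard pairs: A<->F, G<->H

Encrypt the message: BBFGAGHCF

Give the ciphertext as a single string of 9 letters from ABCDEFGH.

Char 1 ('B'): step: R->0, L->4 (L advanced); B->plug->B->R->B->L->D->refl->H->L'->H->R'->H->plug->G
Char 2 ('B'): step: R->1, L=4; B->plug->B->R->B->L->D->refl->H->L'->H->R'->C->plug->C
Char 3 ('F'): step: R->2, L=4; F->plug->A->R->A->L->E->refl->F->L'->F->R'->F->plug->A
Char 4 ('G'): step: R->3, L=4; G->plug->H->R->H->L->H->refl->D->L'->B->R'->C->plug->C
Char 5 ('A'): step: R->4, L=4; A->plug->F->R->F->L->F->refl->E->L'->A->R'->B->plug->B
Char 6 ('G'): step: R->5, L=4; G->plug->H->R->G->L->B->refl->C->L'->D->R'->G->plug->H
Char 7 ('H'): step: R->6, L=4; H->plug->G->R->F->L->F->refl->E->L'->A->R'->A->plug->F
Char 8 ('C'): step: R->7, L=4; C->plug->C->R->C->L->A->refl->G->L'->E->R'->F->plug->A
Char 9 ('F'): step: R->0, L->5 (L advanced); F->plug->A->R->F->L->A->refl->G->L'->G->R'->G->plug->H

Answer: GCACBHFAH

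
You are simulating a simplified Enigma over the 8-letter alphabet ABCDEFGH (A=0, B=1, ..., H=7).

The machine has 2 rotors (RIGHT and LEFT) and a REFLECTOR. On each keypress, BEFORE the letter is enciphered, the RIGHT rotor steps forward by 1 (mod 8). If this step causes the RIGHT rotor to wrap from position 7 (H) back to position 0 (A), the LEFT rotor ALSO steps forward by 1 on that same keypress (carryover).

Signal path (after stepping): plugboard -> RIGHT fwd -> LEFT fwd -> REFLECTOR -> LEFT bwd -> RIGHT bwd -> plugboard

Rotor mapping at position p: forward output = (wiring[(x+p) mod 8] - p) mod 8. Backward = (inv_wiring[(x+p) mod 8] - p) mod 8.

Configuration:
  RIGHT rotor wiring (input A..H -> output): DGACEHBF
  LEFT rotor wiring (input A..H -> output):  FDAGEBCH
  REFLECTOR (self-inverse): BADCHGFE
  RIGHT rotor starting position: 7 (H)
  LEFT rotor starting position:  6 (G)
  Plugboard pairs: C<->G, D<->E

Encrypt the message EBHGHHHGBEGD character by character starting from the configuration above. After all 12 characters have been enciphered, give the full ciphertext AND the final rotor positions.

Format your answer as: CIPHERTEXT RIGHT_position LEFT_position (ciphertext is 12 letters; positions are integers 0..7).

Char 1 ('E'): step: R->0, L->7 (L advanced); E->plug->D->R->C->L->E->refl->H->L'->E->R'->E->plug->D
Char 2 ('B'): step: R->1, L=7; B->plug->B->R->H->L->D->refl->C->L'->G->R'->E->plug->D
Char 3 ('H'): step: R->2, L=7; H->plug->H->R->E->L->H->refl->E->L'->C->R'->C->plug->G
Char 4 ('G'): step: R->3, L=7; G->plug->C->R->E->L->H->refl->E->L'->C->R'->E->plug->D
Char 5 ('H'): step: R->4, L=7; H->plug->H->R->G->L->C->refl->D->L'->H->R'->E->plug->D
Char 6 ('H'): step: R->5, L=7; H->plug->H->R->H->L->D->refl->C->L'->G->R'->D->plug->E
Char 7 ('H'): step: R->6, L=7; H->plug->H->R->B->L->G->refl->F->L'->F->R'->C->plug->G
Char 8 ('G'): step: R->7, L=7; G->plug->C->R->H->L->D->refl->C->L'->G->R'->A->plug->A
Char 9 ('B'): step: R->0, L->0 (L advanced); B->plug->B->R->G->L->C->refl->D->L'->B->R'->G->plug->C
Char 10 ('E'): step: R->1, L=0; E->plug->D->R->D->L->G->refl->F->L'->A->R'->F->plug->F
Char 11 ('G'): step: R->2, L=0; G->plug->C->R->C->L->A->refl->B->L'->F->R'->D->plug->E
Char 12 ('D'): step: R->3, L=0; D->plug->E->R->C->L->A->refl->B->L'->F->R'->H->plug->H
Final: ciphertext=DDGDDEGACFEH, RIGHT=3, LEFT=0

Answer: DDGDDEGACFEH 3 0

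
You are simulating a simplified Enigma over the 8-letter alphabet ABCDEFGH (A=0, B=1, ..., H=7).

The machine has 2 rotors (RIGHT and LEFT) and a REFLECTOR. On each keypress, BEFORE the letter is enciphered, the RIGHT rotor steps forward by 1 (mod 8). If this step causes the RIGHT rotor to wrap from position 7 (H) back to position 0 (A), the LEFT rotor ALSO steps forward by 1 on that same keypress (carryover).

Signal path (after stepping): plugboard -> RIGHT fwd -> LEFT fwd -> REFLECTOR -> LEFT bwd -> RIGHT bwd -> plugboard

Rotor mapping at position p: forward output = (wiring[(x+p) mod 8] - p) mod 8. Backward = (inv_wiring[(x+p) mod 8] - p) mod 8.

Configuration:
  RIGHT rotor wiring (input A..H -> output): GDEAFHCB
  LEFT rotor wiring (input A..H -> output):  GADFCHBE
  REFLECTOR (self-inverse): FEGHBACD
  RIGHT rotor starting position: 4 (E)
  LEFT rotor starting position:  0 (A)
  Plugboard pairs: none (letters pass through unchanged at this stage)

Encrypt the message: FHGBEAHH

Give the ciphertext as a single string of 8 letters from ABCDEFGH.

Char 1 ('F'): step: R->5, L=0; F->plug->F->R->H->L->E->refl->B->L'->G->R'->E->plug->E
Char 2 ('H'): step: R->6, L=0; H->plug->H->R->B->L->A->refl->F->L'->D->R'->B->plug->B
Char 3 ('G'): step: R->7, L=0; G->plug->G->R->A->L->G->refl->C->L'->E->R'->C->plug->C
Char 4 ('B'): step: R->0, L->1 (L advanced); B->plug->B->R->D->L->B->refl->E->L'->C->R'->G->plug->G
Char 5 ('E'): step: R->1, L=1; E->plug->E->R->G->L->D->refl->H->L'->A->R'->G->plug->G
Char 6 ('A'): step: R->2, L=1; A->plug->A->R->C->L->E->refl->B->L'->D->R'->C->plug->C
Char 7 ('H'): step: R->3, L=1; H->plug->H->R->B->L->C->refl->G->L'->E->R'->C->plug->C
Char 8 ('H'): step: R->4, L=1; H->plug->H->R->E->L->G->refl->C->L'->B->R'->A->plug->A

Answer: EBCGGCCA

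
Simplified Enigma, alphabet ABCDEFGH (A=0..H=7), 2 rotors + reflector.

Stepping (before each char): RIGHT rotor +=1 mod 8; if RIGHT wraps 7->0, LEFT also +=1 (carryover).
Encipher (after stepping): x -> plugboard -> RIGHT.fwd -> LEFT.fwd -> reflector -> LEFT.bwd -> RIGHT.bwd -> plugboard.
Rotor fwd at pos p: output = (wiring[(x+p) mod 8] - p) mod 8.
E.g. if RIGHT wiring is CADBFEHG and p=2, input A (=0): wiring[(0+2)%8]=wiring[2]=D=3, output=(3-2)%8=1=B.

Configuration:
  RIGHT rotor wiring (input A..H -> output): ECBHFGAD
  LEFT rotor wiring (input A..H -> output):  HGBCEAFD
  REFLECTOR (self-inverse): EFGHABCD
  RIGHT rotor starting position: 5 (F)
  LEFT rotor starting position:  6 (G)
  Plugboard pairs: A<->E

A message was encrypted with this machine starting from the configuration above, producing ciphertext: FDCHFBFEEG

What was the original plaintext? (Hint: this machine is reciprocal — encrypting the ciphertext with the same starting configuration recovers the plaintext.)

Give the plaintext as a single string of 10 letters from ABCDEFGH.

Answer: EHGFHEGHDC

Derivation:
Char 1 ('F'): step: R->6, L=6; F->plug->F->R->B->L->F->refl->B->L'->C->R'->A->plug->E
Char 2 ('D'): step: R->7, L=6; D->plug->D->R->C->L->B->refl->F->L'->B->R'->H->plug->H
Char 3 ('C'): step: R->0, L->7 (L advanced); C->plug->C->R->B->L->A->refl->E->L'->A->R'->G->plug->G
Char 4 ('H'): step: R->1, L=7; H->plug->H->R->D->L->C->refl->G->L'->H->R'->F->plug->F
Char 5 ('F'): step: R->2, L=7; F->plug->F->R->B->L->A->refl->E->L'->A->R'->H->plug->H
Char 6 ('B'): step: R->3, L=7; B->plug->B->R->C->L->H->refl->D->L'->E->R'->A->plug->E
Char 7 ('F'): step: R->4, L=7; F->plug->F->R->G->L->B->refl->F->L'->F->R'->G->plug->G
Char 8 ('E'): step: R->5, L=7; E->plug->A->R->B->L->A->refl->E->L'->A->R'->H->plug->H
Char 9 ('E'): step: R->6, L=7; E->plug->A->R->C->L->H->refl->D->L'->E->R'->D->plug->D
Char 10 ('G'): step: R->7, L=7; G->plug->G->R->H->L->G->refl->C->L'->D->R'->C->plug->C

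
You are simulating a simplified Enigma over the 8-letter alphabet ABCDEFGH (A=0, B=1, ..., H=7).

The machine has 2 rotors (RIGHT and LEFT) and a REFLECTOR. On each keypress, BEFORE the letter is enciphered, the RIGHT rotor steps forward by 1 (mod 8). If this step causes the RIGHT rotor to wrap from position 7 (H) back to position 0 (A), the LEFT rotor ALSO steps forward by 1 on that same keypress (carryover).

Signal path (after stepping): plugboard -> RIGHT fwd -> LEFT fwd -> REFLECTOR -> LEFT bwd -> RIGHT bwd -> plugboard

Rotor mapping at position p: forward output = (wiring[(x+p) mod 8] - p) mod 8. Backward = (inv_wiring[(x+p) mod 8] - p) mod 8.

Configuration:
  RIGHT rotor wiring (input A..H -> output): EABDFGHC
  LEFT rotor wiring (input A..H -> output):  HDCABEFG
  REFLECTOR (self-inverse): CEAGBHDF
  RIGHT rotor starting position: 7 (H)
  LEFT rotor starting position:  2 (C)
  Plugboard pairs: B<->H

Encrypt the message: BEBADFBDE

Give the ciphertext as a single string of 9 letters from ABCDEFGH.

Answer: ECCECAGHH

Derivation:
Char 1 ('B'): step: R->0, L->3 (L advanced); B->plug->H->R->C->L->B->refl->E->L'->F->R'->E->plug->E
Char 2 ('E'): step: R->1, L=3; E->plug->E->R->F->L->E->refl->B->L'->C->R'->C->plug->C
Char 3 ('B'): step: R->2, L=3; B->plug->H->R->G->L->A->refl->C->L'->D->R'->C->plug->C
Char 4 ('A'): step: R->3, L=3; A->plug->A->R->A->L->F->refl->H->L'->H->R'->E->plug->E
Char 5 ('D'): step: R->4, L=3; D->plug->D->R->G->L->A->refl->C->L'->D->R'->C->plug->C
Char 6 ('F'): step: R->5, L=3; F->plug->F->R->E->L->D->refl->G->L'->B->R'->A->plug->A
Char 7 ('B'): step: R->6, L=3; B->plug->H->R->A->L->F->refl->H->L'->H->R'->G->plug->G
Char 8 ('D'): step: R->7, L=3; D->plug->D->R->C->L->B->refl->E->L'->F->R'->B->plug->H
Char 9 ('E'): step: R->0, L->4 (L advanced); E->plug->E->R->F->L->H->refl->F->L'->A->R'->B->plug->H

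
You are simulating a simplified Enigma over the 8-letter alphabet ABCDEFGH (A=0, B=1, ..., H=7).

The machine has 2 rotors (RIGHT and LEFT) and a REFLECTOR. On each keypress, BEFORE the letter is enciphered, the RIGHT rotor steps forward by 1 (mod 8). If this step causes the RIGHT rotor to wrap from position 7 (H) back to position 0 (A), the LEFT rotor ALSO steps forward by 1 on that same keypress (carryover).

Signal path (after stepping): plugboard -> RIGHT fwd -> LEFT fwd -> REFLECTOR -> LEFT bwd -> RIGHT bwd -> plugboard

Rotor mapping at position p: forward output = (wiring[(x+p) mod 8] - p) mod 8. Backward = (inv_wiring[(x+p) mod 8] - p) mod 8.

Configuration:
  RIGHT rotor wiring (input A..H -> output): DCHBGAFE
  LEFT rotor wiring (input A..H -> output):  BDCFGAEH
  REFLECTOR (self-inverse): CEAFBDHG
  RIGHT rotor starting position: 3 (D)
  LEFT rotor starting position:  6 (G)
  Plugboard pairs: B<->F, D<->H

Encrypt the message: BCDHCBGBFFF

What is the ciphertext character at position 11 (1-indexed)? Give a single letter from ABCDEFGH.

Char 1 ('B'): step: R->4, L=6; B->plug->F->R->G->L->A->refl->C->L'->H->R'->E->plug->E
Char 2 ('C'): step: R->5, L=6; C->plug->C->R->H->L->C->refl->A->L'->G->R'->D->plug->H
Char 3 ('D'): step: R->6, L=6; D->plug->H->R->C->L->D->refl->F->L'->D->R'->F->plug->B
Char 4 ('H'): step: R->7, L=6; H->plug->D->R->A->L->G->refl->H->L'->F->R'->A->plug->A
Char 5 ('C'): step: R->0, L->7 (L advanced); C->plug->C->R->H->L->F->refl->D->L'->D->R'->A->plug->A
Char 6 ('B'): step: R->1, L=7; B->plug->F->R->E->L->G->refl->H->L'->F->R'->D->plug->H
Char 7 ('G'): step: R->2, L=7; G->plug->G->R->B->L->C->refl->A->L'->A->R'->H->plug->D
Char 8 ('B'): step: R->3, L=7; B->plug->F->R->A->L->A->refl->C->L'->B->R'->E->plug->E
Char 9 ('F'): step: R->4, L=7; F->plug->B->R->E->L->G->refl->H->L'->F->R'->H->plug->D
Char 10 ('F'): step: R->5, L=7; F->plug->B->R->A->L->A->refl->C->L'->B->R'->H->plug->D
Char 11 ('F'): step: R->6, L=7; F->plug->B->R->G->L->B->refl->E->L'->C->R'->H->plug->D

D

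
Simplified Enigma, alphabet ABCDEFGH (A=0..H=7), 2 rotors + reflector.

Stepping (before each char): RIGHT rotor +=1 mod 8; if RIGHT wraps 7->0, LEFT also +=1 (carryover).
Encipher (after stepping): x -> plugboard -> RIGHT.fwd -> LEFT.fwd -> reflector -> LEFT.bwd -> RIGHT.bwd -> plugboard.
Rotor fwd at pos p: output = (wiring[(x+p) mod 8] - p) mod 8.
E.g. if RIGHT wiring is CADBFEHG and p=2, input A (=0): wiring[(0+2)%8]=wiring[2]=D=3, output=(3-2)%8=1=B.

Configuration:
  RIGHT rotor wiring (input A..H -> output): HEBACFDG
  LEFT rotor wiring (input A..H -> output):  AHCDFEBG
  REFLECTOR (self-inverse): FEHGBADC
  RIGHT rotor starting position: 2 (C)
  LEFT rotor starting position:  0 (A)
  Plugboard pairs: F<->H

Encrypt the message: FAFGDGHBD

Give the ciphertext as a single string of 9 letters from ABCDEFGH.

Answer: AGBBECCGH

Derivation:
Char 1 ('F'): step: R->3, L=0; F->plug->H->R->G->L->B->refl->E->L'->F->R'->A->plug->A
Char 2 ('A'): step: R->4, L=0; A->plug->A->R->G->L->B->refl->E->L'->F->R'->G->plug->G
Char 3 ('F'): step: R->5, L=0; F->plug->H->R->F->L->E->refl->B->L'->G->R'->B->plug->B
Char 4 ('G'): step: R->6, L=0; G->plug->G->R->E->L->F->refl->A->L'->A->R'->B->plug->B
Char 5 ('D'): step: R->7, L=0; D->plug->D->R->C->L->C->refl->H->L'->B->R'->E->plug->E
Char 6 ('G'): step: R->0, L->1 (L advanced); G->plug->G->R->D->L->E->refl->B->L'->B->R'->C->plug->C
Char 7 ('H'): step: R->1, L=1; H->plug->F->R->C->L->C->refl->H->L'->H->R'->C->plug->C
Char 8 ('B'): step: R->2, L=1; B->plug->B->R->G->L->F->refl->A->L'->F->R'->G->plug->G
Char 9 ('D'): step: R->3, L=1; D->plug->D->R->A->L->G->refl->D->L'->E->R'->F->plug->H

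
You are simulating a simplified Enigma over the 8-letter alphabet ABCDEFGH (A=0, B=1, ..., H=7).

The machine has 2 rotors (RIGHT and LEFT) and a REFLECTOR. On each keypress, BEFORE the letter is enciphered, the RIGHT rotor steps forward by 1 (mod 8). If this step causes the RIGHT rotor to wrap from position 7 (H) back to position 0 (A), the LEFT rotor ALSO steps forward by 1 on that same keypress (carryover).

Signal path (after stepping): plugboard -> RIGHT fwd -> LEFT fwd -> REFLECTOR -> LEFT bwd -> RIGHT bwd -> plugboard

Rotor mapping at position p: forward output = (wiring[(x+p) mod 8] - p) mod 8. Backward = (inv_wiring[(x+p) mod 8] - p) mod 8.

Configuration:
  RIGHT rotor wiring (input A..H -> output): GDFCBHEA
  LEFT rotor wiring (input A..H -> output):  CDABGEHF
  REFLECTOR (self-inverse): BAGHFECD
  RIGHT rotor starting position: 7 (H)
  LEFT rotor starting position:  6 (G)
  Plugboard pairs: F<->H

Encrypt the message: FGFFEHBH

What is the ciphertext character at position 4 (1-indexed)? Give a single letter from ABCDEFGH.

Char 1 ('F'): step: R->0, L->7 (L advanced); F->plug->H->R->A->L->G->refl->C->L'->E->R'->G->plug->G
Char 2 ('G'): step: R->1, L=7; G->plug->G->R->H->L->A->refl->B->L'->D->R'->F->plug->H
Char 3 ('F'): step: R->2, L=7; F->plug->H->R->B->L->D->refl->H->L'->F->R'->D->plug->D
Char 4 ('F'): step: R->3, L=7; F->plug->H->R->C->L->E->refl->F->L'->G->R'->B->plug->B

B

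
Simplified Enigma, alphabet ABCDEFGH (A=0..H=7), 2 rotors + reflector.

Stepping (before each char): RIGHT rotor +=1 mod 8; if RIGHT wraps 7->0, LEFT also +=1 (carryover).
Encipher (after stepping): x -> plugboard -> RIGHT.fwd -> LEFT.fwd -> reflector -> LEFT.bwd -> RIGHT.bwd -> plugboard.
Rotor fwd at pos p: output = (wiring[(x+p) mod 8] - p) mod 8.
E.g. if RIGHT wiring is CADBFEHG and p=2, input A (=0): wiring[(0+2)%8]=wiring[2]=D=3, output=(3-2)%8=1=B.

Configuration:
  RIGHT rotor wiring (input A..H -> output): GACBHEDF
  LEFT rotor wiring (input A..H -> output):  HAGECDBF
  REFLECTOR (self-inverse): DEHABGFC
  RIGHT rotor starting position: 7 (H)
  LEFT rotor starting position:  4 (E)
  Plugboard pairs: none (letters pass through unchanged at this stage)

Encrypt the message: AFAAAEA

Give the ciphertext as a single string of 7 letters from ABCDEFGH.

Answer: GGBFGBG

Derivation:
Char 1 ('A'): step: R->0, L->5 (L advanced); A->plug->A->R->G->L->H->refl->C->L'->D->R'->G->plug->G
Char 2 ('F'): step: R->1, L=5; F->plug->F->R->C->L->A->refl->D->L'->E->R'->G->plug->G
Char 3 ('A'): step: R->2, L=5; A->plug->A->R->A->L->G->refl->F->L'->H->R'->B->plug->B
Char 4 ('A'): step: R->3, L=5; A->plug->A->R->G->L->H->refl->C->L'->D->R'->F->plug->F
Char 5 ('A'): step: R->4, L=5; A->plug->A->R->D->L->C->refl->H->L'->G->R'->G->plug->G
Char 6 ('E'): step: R->5, L=5; E->plug->E->R->D->L->C->refl->H->L'->G->R'->B->plug->B
Char 7 ('A'): step: R->6, L=5; A->plug->A->R->F->L->B->refl->E->L'->B->R'->G->plug->G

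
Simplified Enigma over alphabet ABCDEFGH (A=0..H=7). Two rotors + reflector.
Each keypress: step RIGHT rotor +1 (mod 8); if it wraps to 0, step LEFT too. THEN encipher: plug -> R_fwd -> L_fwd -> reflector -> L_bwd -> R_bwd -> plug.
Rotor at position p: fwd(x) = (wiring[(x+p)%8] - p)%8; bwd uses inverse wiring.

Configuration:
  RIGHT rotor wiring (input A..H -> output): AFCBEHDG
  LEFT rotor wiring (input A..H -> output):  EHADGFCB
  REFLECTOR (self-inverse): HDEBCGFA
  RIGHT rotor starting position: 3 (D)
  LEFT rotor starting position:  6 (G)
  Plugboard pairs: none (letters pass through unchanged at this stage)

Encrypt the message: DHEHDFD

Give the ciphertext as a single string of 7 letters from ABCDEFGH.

Answer: HBBGHGC

Derivation:
Char 1 ('D'): step: R->4, L=6; D->plug->D->R->C->L->G->refl->F->L'->F->R'->H->plug->H
Char 2 ('H'): step: R->5, L=6; H->plug->H->R->H->L->H->refl->A->L'->G->R'->B->plug->B
Char 3 ('E'): step: R->6, L=6; E->plug->E->R->E->L->C->refl->E->L'->A->R'->B->plug->B
Char 4 ('H'): step: R->7, L=6; H->plug->H->R->E->L->C->refl->E->L'->A->R'->G->plug->G
Char 5 ('D'): step: R->0, L->7 (L advanced); D->plug->D->R->B->L->F->refl->G->L'->G->R'->H->plug->H
Char 6 ('F'): step: R->1, L=7; F->plug->F->R->C->L->A->refl->H->L'->F->R'->G->plug->G
Char 7 ('D'): step: R->2, L=7; D->plug->D->R->F->L->H->refl->A->L'->C->R'->C->plug->C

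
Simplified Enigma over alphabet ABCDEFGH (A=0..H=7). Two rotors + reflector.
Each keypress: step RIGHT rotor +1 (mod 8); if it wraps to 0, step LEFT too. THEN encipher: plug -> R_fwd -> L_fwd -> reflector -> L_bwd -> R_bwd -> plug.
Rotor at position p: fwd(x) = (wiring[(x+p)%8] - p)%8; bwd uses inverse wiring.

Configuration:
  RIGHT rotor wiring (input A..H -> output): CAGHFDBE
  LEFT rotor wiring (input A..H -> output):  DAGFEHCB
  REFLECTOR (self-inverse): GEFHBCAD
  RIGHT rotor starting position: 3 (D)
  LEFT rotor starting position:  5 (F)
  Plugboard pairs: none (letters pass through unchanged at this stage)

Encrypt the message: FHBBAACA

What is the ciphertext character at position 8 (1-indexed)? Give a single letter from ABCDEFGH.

Char 1 ('F'): step: R->4, L=5; F->plug->F->R->E->L->D->refl->H->L'->H->R'->B->plug->B
Char 2 ('H'): step: R->5, L=5; H->plug->H->R->A->L->C->refl->F->L'->B->R'->F->plug->F
Char 3 ('B'): step: R->6, L=5; B->plug->B->R->G->L->A->refl->G->L'->D->R'->A->plug->A
Char 4 ('B'): step: R->7, L=5; B->plug->B->R->D->L->G->refl->A->L'->G->R'->F->plug->F
Char 5 ('A'): step: R->0, L->6 (L advanced); A->plug->A->R->C->L->F->refl->C->L'->D->R'->F->plug->F
Char 6 ('A'): step: R->1, L=6; A->plug->A->R->H->L->B->refl->E->L'->A->R'->F->plug->F
Char 7 ('C'): step: R->2, L=6; C->plug->C->R->D->L->C->refl->F->L'->C->R'->F->plug->F
Char 8 ('A'): step: R->3, L=6; A->plug->A->R->E->L->A->refl->G->L'->G->R'->D->plug->D

D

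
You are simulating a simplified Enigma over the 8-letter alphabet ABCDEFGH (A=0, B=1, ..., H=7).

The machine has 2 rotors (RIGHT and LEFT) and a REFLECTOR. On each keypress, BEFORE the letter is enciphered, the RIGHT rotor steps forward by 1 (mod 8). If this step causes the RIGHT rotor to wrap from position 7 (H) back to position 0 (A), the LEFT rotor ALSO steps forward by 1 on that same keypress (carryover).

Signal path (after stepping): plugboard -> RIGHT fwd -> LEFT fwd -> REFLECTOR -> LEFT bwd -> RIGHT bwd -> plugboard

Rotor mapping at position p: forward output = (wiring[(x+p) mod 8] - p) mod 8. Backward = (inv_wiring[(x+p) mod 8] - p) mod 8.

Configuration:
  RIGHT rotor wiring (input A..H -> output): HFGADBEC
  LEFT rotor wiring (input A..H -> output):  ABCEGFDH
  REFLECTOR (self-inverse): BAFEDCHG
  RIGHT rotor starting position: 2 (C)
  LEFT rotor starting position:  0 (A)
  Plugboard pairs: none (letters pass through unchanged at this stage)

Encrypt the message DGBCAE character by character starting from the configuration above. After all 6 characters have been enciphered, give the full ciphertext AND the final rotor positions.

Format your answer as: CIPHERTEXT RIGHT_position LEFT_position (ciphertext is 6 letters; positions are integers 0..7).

Char 1 ('D'): step: R->3, L=0; D->plug->D->R->B->L->B->refl->A->L'->A->R'->B->plug->B
Char 2 ('G'): step: R->4, L=0; G->plug->G->R->C->L->C->refl->F->L'->F->R'->B->plug->B
Char 3 ('B'): step: R->5, L=0; B->plug->B->R->H->L->H->refl->G->L'->E->R'->A->plug->A
Char 4 ('C'): step: R->6, L=0; C->plug->C->R->B->L->B->refl->A->L'->A->R'->E->plug->E
Char 5 ('A'): step: R->7, L=0; A->plug->A->R->D->L->E->refl->D->L'->G->R'->C->plug->C
Char 6 ('E'): step: R->0, L->1 (L advanced); E->plug->E->R->D->L->F->refl->C->L'->F->R'->B->plug->B
Final: ciphertext=BBAECB, RIGHT=0, LEFT=1

Answer: BBAECB 0 1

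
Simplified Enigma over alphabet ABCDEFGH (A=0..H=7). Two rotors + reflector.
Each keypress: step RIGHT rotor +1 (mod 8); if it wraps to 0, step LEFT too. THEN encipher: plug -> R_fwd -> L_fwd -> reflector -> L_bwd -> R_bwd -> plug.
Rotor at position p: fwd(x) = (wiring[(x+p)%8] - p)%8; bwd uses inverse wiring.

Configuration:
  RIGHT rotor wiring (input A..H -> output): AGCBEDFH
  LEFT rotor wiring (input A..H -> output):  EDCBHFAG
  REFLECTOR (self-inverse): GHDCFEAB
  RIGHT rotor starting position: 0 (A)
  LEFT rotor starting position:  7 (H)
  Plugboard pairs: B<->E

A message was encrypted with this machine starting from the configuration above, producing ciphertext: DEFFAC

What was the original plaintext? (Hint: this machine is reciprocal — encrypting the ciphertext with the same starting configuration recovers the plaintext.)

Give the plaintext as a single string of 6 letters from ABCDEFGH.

Answer: FAACFE

Derivation:
Char 1 ('D'): step: R->1, L=7; D->plug->D->R->D->L->D->refl->C->L'->E->R'->F->plug->F
Char 2 ('E'): step: R->2, L=7; E->plug->B->R->H->L->B->refl->H->L'->A->R'->A->plug->A
Char 3 ('F'): step: R->3, L=7; F->plug->F->R->F->L->A->refl->G->L'->G->R'->A->plug->A
Char 4 ('F'): step: R->4, L=7; F->plug->F->R->C->L->E->refl->F->L'->B->R'->C->plug->C
Char 5 ('A'): step: R->5, L=7; A->plug->A->R->G->L->G->refl->A->L'->F->R'->F->plug->F
Char 6 ('C'): step: R->6, L=7; C->plug->C->R->C->L->E->refl->F->L'->B->R'->B->plug->E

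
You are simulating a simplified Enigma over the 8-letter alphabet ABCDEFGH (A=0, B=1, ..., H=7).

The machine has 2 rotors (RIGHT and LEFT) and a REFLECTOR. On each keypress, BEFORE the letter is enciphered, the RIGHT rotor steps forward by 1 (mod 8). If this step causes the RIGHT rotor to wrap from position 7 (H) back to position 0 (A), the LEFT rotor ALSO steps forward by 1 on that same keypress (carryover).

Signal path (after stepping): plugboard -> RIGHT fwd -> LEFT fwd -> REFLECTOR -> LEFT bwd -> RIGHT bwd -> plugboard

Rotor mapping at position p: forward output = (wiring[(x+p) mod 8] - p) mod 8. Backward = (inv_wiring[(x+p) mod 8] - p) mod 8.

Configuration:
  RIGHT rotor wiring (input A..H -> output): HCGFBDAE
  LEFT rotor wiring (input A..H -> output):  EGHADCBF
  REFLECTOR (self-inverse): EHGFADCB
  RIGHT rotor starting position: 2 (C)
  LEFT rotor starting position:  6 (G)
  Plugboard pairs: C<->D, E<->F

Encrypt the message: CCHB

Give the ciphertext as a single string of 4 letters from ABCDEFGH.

Char 1 ('C'): step: R->3, L=6; C->plug->D->R->F->L->C->refl->G->L'->C->R'->A->plug->A
Char 2 ('C'): step: R->4, L=6; C->plug->D->R->A->L->D->refl->F->L'->G->R'->F->plug->E
Char 3 ('H'): step: R->5, L=6; H->plug->H->R->E->L->B->refl->H->L'->B->R'->F->plug->E
Char 4 ('B'): step: R->6, L=6; B->plug->B->R->G->L->F->refl->D->L'->A->R'->E->plug->F

Answer: AEEF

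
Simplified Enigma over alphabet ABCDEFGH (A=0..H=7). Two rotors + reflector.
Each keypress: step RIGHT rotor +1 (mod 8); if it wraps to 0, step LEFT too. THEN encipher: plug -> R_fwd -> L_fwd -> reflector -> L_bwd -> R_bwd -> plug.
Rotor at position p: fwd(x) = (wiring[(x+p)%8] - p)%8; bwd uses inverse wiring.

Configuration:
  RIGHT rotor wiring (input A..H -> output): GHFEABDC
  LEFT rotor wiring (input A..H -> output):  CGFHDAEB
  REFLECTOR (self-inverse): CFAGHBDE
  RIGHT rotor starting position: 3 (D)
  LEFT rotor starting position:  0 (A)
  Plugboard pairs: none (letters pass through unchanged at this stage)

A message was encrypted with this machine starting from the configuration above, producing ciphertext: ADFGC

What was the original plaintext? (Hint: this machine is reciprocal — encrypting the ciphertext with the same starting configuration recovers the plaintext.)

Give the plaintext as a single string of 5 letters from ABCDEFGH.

Char 1 ('A'): step: R->4, L=0; A->plug->A->R->E->L->D->refl->G->L'->B->R'->G->plug->G
Char 2 ('D'): step: R->5, L=0; D->plug->D->R->B->L->G->refl->D->L'->E->R'->A->plug->A
Char 3 ('F'): step: R->6, L=0; F->plug->F->R->G->L->E->refl->H->L'->D->R'->H->plug->H
Char 4 ('G'): step: R->7, L=0; G->plug->G->R->C->L->F->refl->B->L'->H->R'->B->plug->B
Char 5 ('C'): step: R->0, L->1 (L advanced); C->plug->C->R->F->L->D->refl->G->L'->C->R'->H->plug->H

Answer: GAHBH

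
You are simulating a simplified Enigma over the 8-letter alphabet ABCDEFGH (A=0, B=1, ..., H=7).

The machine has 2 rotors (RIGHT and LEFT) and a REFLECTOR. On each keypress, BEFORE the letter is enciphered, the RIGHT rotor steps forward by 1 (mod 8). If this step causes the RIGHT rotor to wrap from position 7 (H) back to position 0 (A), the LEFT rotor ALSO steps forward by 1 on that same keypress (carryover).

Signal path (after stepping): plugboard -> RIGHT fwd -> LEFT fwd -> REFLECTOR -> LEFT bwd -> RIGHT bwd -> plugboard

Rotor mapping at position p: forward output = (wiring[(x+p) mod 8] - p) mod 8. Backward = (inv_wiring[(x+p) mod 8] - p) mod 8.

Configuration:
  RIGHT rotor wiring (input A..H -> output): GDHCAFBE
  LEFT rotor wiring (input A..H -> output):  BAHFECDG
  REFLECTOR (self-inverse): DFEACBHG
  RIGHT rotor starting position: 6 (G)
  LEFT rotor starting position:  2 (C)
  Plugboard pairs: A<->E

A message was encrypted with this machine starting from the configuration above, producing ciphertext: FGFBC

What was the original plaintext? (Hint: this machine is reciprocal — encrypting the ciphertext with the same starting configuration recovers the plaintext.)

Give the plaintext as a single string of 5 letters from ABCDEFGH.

Answer: AEDAB

Derivation:
Char 1 ('F'): step: R->7, L=2; F->plug->F->R->B->L->D->refl->A->L'->D->R'->E->plug->A
Char 2 ('G'): step: R->0, L->3 (L advanced); G->plug->G->R->B->L->B->refl->F->L'->G->R'->A->plug->E
Char 3 ('F'): step: R->1, L=3; F->plug->F->R->A->L->C->refl->E->L'->H->R'->D->plug->D
Char 4 ('B'): step: R->2, L=3; B->plug->B->R->A->L->C->refl->E->L'->H->R'->E->plug->A
Char 5 ('C'): step: R->3, L=3; C->plug->C->R->C->L->H->refl->G->L'->F->R'->B->plug->B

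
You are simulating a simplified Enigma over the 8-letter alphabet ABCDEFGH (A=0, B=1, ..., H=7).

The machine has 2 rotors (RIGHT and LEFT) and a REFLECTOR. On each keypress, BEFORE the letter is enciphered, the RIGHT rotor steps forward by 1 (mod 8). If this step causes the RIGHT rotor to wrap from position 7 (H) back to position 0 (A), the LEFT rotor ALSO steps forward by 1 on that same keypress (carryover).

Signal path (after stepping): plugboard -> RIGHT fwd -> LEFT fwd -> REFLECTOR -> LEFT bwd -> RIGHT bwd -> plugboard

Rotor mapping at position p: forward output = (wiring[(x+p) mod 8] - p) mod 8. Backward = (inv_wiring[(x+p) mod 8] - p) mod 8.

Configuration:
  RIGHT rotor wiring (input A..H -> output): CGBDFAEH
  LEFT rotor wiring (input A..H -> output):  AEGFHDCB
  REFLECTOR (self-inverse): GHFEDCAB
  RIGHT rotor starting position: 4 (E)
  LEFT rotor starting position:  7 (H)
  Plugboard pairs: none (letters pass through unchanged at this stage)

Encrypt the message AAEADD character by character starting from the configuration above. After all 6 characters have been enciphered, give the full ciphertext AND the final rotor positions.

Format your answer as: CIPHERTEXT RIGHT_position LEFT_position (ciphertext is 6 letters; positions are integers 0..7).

Char 1 ('A'): step: R->5, L=7; A->plug->A->R->D->L->H->refl->B->L'->B->R'->E->plug->E
Char 2 ('A'): step: R->6, L=7; A->plug->A->R->G->L->E->refl->D->L'->H->R'->G->plug->G
Char 3 ('E'): step: R->7, L=7; E->plug->E->R->E->L->G->refl->A->L'->F->R'->H->plug->H
Char 4 ('A'): step: R->0, L->0 (L advanced); A->plug->A->R->C->L->G->refl->A->L'->A->R'->F->plug->F
Char 5 ('D'): step: R->1, L=0; D->plug->D->R->E->L->H->refl->B->L'->H->R'->E->plug->E
Char 6 ('D'): step: R->2, L=0; D->plug->D->R->G->L->C->refl->F->L'->D->R'->C->plug->C
Final: ciphertext=EGHFEC, RIGHT=2, LEFT=0

Answer: EGHFEC 2 0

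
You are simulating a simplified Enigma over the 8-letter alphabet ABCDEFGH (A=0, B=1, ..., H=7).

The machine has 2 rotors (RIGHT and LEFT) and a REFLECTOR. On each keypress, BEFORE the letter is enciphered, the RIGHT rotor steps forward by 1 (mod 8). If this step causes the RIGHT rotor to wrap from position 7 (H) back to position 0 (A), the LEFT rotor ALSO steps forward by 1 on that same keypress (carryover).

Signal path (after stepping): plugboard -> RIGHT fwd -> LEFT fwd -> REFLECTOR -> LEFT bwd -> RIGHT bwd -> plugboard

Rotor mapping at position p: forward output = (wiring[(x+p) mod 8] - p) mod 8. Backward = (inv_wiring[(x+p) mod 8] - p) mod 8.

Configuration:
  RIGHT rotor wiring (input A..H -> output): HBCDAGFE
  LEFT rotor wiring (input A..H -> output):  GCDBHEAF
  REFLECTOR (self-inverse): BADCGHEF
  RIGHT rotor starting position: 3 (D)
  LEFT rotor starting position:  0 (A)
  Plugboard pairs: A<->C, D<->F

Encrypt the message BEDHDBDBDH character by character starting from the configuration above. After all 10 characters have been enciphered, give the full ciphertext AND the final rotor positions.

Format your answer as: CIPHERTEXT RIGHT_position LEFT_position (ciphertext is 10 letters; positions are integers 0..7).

Answer: AAHFFDCHHG 5 1

Derivation:
Char 1 ('B'): step: R->4, L=0; B->plug->B->R->C->L->D->refl->C->L'->B->R'->C->plug->A
Char 2 ('E'): step: R->5, L=0; E->plug->E->R->E->L->H->refl->F->L'->H->R'->C->plug->A
Char 3 ('D'): step: R->6, L=0; D->plug->F->R->F->L->E->refl->G->L'->A->R'->H->plug->H
Char 4 ('H'): step: R->7, L=0; H->plug->H->R->G->L->A->refl->B->L'->D->R'->D->plug->F
Char 5 ('D'): step: R->0, L->1 (L advanced); D->plug->F->R->G->L->E->refl->G->L'->D->R'->D->plug->F
Char 6 ('B'): step: R->1, L=1; B->plug->B->R->B->L->C->refl->D->L'->E->R'->F->plug->D
Char 7 ('D'): step: R->2, L=1; D->plug->F->R->C->L->A->refl->B->L'->A->R'->A->plug->C
Char 8 ('B'): step: R->3, L=1; B->plug->B->R->F->L->H->refl->F->L'->H->R'->H->plug->H
Char 9 ('D'): step: R->4, L=1; D->plug->F->R->F->L->H->refl->F->L'->H->R'->H->plug->H
Char 10 ('H'): step: R->5, L=1; H->plug->H->R->D->L->G->refl->E->L'->G->R'->G->plug->G
Final: ciphertext=AAHFFDCHHG, RIGHT=5, LEFT=1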